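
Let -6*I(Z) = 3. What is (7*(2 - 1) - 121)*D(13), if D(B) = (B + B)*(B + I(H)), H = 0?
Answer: -37050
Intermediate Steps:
I(Z) = -1/2 (I(Z) = -1/6*3 = -1/2)
D(B) = 2*B*(-1/2 + B) (D(B) = (B + B)*(B - 1/2) = (2*B)*(-1/2 + B) = 2*B*(-1/2 + B))
(7*(2 - 1) - 121)*D(13) = (7*(2 - 1) - 121)*(13*(-1 + 2*13)) = (7*1 - 121)*(13*(-1 + 26)) = (7 - 121)*(13*25) = -114*325 = -37050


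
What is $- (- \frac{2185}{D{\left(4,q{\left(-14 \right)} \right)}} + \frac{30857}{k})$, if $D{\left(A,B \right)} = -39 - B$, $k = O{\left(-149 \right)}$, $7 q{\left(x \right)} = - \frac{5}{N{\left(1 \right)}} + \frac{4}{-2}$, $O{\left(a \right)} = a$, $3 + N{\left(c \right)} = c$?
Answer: $\frac{12320869}{81503} \approx 151.17$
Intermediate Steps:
$N{\left(c \right)} = -3 + c$
$q{\left(x \right)} = \frac{1}{14}$ ($q{\left(x \right)} = \frac{- \frac{5}{-3 + 1} + \frac{4}{-2}}{7} = \frac{- \frac{5}{-2} + 4 \left(- \frac{1}{2}\right)}{7} = \frac{\left(-5\right) \left(- \frac{1}{2}\right) - 2}{7} = \frac{\frac{5}{2} - 2}{7} = \frac{1}{7} \cdot \frac{1}{2} = \frac{1}{14}$)
$k = -149$
$- (- \frac{2185}{D{\left(4,q{\left(-14 \right)} \right)}} + \frac{30857}{k}) = - (- \frac{2185}{-39 - \frac{1}{14}} + \frac{30857}{-149}) = - (- \frac{2185}{-39 - \frac{1}{14}} + 30857 \left(- \frac{1}{149}\right)) = - (- \frac{2185}{- \frac{547}{14}} - \frac{30857}{149}) = - (\left(-2185\right) \left(- \frac{14}{547}\right) - \frac{30857}{149}) = - (\frac{30590}{547} - \frac{30857}{149}) = \left(-1\right) \left(- \frac{12320869}{81503}\right) = \frac{12320869}{81503}$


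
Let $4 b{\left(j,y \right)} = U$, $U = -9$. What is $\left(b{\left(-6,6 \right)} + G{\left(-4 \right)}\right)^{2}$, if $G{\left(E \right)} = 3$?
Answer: $\frac{9}{16} \approx 0.5625$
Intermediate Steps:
$b{\left(j,y \right)} = - \frac{9}{4}$ ($b{\left(j,y \right)} = \frac{1}{4} \left(-9\right) = - \frac{9}{4}$)
$\left(b{\left(-6,6 \right)} + G{\left(-4 \right)}\right)^{2} = \left(- \frac{9}{4} + 3\right)^{2} = \left(\frac{3}{4}\right)^{2} = \frac{9}{16}$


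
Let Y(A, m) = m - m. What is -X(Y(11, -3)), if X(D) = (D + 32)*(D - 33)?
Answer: 1056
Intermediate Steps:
Y(A, m) = 0
X(D) = (-33 + D)*(32 + D) (X(D) = (32 + D)*(-33 + D) = (-33 + D)*(32 + D))
-X(Y(11, -3)) = -(-1056 + 0**2 - 1*0) = -(-1056 + 0 + 0) = -1*(-1056) = 1056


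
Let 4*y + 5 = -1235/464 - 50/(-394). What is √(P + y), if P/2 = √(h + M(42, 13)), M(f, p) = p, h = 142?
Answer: √(-3934743055 + 4177711232*√155)/45704 ≈ 4.7975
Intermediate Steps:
P = 2*√155 (P = 2*√(142 + 13) = 2*√155 ≈ 24.900)
y = -688735/365632 (y = -5/4 + (-1235/464 - 50/(-394))/4 = -5/4 + (-1235*1/464 - 50*(-1/394))/4 = -5/4 + (-1235/464 + 25/197)/4 = -5/4 + (¼)*(-231695/91408) = -5/4 - 231695/365632 = -688735/365632 ≈ -1.8837)
√(P + y) = √(2*√155 - 688735/365632) = √(-688735/365632 + 2*√155)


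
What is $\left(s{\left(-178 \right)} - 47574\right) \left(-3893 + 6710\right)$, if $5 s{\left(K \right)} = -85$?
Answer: $-134063847$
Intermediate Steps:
$s{\left(K \right)} = -17$ ($s{\left(K \right)} = \frac{1}{5} \left(-85\right) = -17$)
$\left(s{\left(-178 \right)} - 47574\right) \left(-3893 + 6710\right) = \left(-17 - 47574\right) \left(-3893 + 6710\right) = \left(-17 - 47574\right) 2817 = \left(-47591\right) 2817 = -134063847$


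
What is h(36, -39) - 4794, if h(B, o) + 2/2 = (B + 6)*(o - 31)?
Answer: -7735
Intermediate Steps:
h(B, o) = -1 + (-31 + o)*(6 + B) (h(B, o) = -1 + (B + 6)*(o - 31) = -1 + (6 + B)*(-31 + o) = -1 + (-31 + o)*(6 + B))
h(36, -39) - 4794 = (-187 - 31*36 + 6*(-39) + 36*(-39)) - 4794 = (-187 - 1116 - 234 - 1404) - 4794 = -2941 - 4794 = -7735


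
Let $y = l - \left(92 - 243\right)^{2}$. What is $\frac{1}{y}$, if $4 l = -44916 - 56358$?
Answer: $- \frac{2}{96239} \approx -2.0782 \cdot 10^{-5}$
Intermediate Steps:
$l = - \frac{50637}{2}$ ($l = \frac{-44916 - 56358}{4} = \frac{1}{4} \left(-101274\right) = - \frac{50637}{2} \approx -25319.0$)
$y = - \frac{96239}{2}$ ($y = - \frac{50637}{2} - \left(92 - 243\right)^{2} = - \frac{50637}{2} - \left(-151\right)^{2} = - \frac{50637}{2} - 22801 = - \frac{96239}{2} \approx -48120.0$)
$\frac{1}{y} = \frac{1}{- \frac{96239}{2}} = - \frac{2}{96239}$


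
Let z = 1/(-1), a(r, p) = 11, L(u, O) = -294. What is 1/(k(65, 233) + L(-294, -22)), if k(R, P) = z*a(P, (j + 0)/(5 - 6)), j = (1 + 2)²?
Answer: -1/305 ≈ -0.0032787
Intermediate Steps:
j = 9 (j = 3² = 9)
z = -1
k(R, P) = -11 (k(R, P) = -1*11 = -11)
1/(k(65, 233) + L(-294, -22)) = 1/(-11 - 294) = 1/(-305) = -1/305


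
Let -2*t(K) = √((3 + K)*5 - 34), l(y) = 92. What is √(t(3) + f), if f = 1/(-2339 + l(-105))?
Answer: √(-2247 - 5049009*I)/2247 ≈ 0.70695 - 0.70726*I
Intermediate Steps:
t(K) = -√(-19 + 5*K)/2 (t(K) = -√((3 + K)*5 - 34)/2 = -√((15 + 5*K) - 34)/2 = -√(-19 + 5*K)/2)
f = -1/2247 (f = 1/(-2339 + 92) = 1/(-2247) = -1/2247 ≈ -0.00044504)
√(t(3) + f) = √(-√(-19 + 5*3)/2 - 1/2247) = √(-√(-19 + 15)/2 - 1/2247) = √(-I - 1/2247) = √(-1/2247 - I)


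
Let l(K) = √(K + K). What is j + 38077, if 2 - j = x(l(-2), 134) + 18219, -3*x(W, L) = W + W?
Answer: 19860 + 4*I/3 ≈ 19860.0 + 1.3333*I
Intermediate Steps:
l(K) = √2*√K (l(K) = √(2*K) = √2*√K)
x(W, L) = -2*W/3 (x(W, L) = -(W + W)/3 = -2*W/3)
j = -18217 + 4*I/3 (j = 2 - (-2*√2*√(-2)/3 + 18219) = 2 - (-2*√2*I*√2/3 + 18219) = 2 - (-4*I/3 + 18219) = 2 - (18219 - 4*I/3) = 2 + (-18219 + 4*I/3) = -18217 + 4*I/3 ≈ -18217.0 + 1.3333*I)
j + 38077 = (-18217 + 4*I/3) + 38077 = 19860 + 4*I/3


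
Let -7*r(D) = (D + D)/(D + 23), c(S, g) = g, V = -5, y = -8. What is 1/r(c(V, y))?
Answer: 105/16 ≈ 6.5625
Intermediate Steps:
r(D) = -2*D/(7*(23 + D)) (r(D) = -(D + D)/(7*(D + 23)) = -2*D/(7*(23 + D)))
1/r(c(V, y)) = 1/(-2*(-8)/(161 + 7*(-8))) = 1/(-2*(-8)/(161 - 56)) = 1/(-2*(-8)/105) = 1/(-2*(-8)*1/105) = 1/(16/105) = 105/16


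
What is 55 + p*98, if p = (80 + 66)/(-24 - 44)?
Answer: -2642/17 ≈ -155.41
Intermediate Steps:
p = -73/34 (p = 146/(-68) = 146*(-1/68) = -73/34 ≈ -2.1471)
55 + p*98 = 55 - 73/34*98 = 55 - 3577/17 = -2642/17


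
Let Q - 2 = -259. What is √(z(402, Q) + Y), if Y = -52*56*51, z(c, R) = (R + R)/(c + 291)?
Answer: I*√7924788410/231 ≈ 385.37*I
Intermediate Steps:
Q = -257 (Q = 2 - 259 = -257)
z(c, R) = 2*R/(291 + c) (z(c, R) = (2*R)/(291 + c) = 2*R/(291 + c))
Y = -148512 (Y = -2912*51 = -148512)
√(z(402, Q) + Y) = √(2*(-257)/(291 + 402) - 148512) = √(2*(-257)/693 - 148512) = √(2*(-257)*(1/693) - 148512) = √(-514/693 - 148512) = √(-102919330/693) = I*√7924788410/231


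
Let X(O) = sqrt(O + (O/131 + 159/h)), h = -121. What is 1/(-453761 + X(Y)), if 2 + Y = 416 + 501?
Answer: -1027509373/466243678517060 - 11*sqrt(1911755181)/3263705749619420 ≈ -2.2039e-6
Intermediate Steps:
Y = 915 (Y = -2 + (416 + 501) = -2 + 917 = 915)
X(O) = sqrt(-159/121 + 132*O/131) (X(O) = sqrt(O + (O/131 + 159/(-121))) = sqrt(O + (O*(1/131) + 159*(-1/121))) = sqrt(O + (O/131 - 159/121)) = sqrt(O + (-159/121 + O/131)) = sqrt(-159/121 + 132*O/131))
1/(-453761 + X(Y)) = 1/(-453761 + sqrt(-2728599 + 2092332*915)/1441) = 1/(-453761 + sqrt(-2728599 + 1914483780)/1441) = 1/(-453761 + sqrt(1911755181)/1441)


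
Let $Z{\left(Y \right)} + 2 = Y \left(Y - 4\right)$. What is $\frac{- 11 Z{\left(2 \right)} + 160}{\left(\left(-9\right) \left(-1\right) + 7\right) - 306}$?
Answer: $- \frac{113}{145} \approx -0.77931$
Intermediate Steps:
$Z{\left(Y \right)} = -2 + Y \left(-4 + Y\right)$ ($Z{\left(Y \right)} = -2 + Y \left(Y - 4\right) = -2 + Y \left(-4 + Y\right)$)
$\frac{- 11 Z{\left(2 \right)} + 160}{\left(\left(-9\right) \left(-1\right) + 7\right) - 306} = \frac{- 11 \left(-2 + 2^{2} - 8\right) + 160}{\left(\left(-9\right) \left(-1\right) + 7\right) - 306} = \frac{- 11 \left(-2 + 4 - 8\right) + 160}{\left(9 + 7\right) - 306} = \frac{\left(-11\right) \left(-6\right) + 160}{16 - 306} = \frac{66 + 160}{-290} = 226 \left(- \frac{1}{290}\right) = - \frac{113}{145}$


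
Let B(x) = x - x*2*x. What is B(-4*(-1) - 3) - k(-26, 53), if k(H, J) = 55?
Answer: -56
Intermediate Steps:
B(x) = x - 2*x**2 (B(x) = x - 2*x*x = x - 2*x**2)
B(-4*(-1) - 3) - k(-26, 53) = (-4*(-1) - 3)*(1 - 2*(-4*(-1) - 3)) - 1*55 = (4 - 3)*(1 - 2*(4 - 3)) - 55 = 1*(1 - 2*1) - 55 = 1*(1 - 2) - 55 = 1*(-1) - 55 = -1 - 55 = -56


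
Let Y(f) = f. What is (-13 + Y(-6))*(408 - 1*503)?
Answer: 1805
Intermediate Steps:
(-13 + Y(-6))*(408 - 1*503) = (-13 - 6)*(408 - 1*503) = -19*(408 - 503) = -19*(-95) = 1805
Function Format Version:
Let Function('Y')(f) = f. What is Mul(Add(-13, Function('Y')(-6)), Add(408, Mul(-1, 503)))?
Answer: 1805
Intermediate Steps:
Mul(Add(-13, Function('Y')(-6)), Add(408, Mul(-1, 503))) = Mul(Add(-13, -6), Add(408, Mul(-1, 503))) = Mul(-19, Add(408, -503)) = Mul(-19, -95) = 1805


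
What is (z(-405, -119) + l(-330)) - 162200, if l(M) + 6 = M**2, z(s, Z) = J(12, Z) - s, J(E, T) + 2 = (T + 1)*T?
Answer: -38861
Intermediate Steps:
J(E, T) = -2 + T*(1 + T) (J(E, T) = -2 + (T + 1)*T = -2 + (1 + T)*T = -2 + T*(1 + T))
z(s, Z) = -2 + Z + Z**2 - s (z(s, Z) = (-2 + Z + Z**2) - s = -2 + Z + Z**2 - s)
l(M) = -6 + M**2
(z(-405, -119) + l(-330)) - 162200 = ((-2 - 119 + (-119)**2 - 1*(-405)) + (-6 + (-330)**2)) - 162200 = ((-2 - 119 + 14161 + 405) + (-6 + 108900)) - 162200 = (14445 + 108894) - 162200 = 123339 - 162200 = -38861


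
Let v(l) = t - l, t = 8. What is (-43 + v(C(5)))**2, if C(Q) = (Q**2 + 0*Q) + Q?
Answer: 4225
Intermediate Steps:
C(Q) = Q + Q**2 (C(Q) = (Q**2 + 0) + Q = Q**2 + Q = Q + Q**2)
v(l) = 8 - l
(-43 + v(C(5)))**2 = (-43 + (8 - 5*(1 + 5)))**2 = (-43 + (8 - 5*6))**2 = (-43 + (8 - 1*30))**2 = (-43 + (8 - 30))**2 = (-43 - 22)**2 = (-65)**2 = 4225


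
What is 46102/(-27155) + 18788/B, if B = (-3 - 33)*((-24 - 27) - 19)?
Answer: 562873/97758 ≈ 5.7578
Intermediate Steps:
B = 2520 (B = -36*(-51 - 19) = -36*(-70) = 2520)
46102/(-27155) + 18788/B = 46102/(-27155) + 18788/2520 = 46102*(-1/27155) + 18788*(1/2520) = -46102/27155 + 671/90 = 562873/97758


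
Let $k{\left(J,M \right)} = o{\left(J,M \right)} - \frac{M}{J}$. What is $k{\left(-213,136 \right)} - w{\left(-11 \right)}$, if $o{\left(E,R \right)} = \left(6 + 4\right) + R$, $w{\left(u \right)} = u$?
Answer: $\frac{33577}{213} \approx 157.64$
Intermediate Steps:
$o{\left(E,R \right)} = 10 + R$
$k{\left(J,M \right)} = 10 + M - \frac{M}{J}$ ($k{\left(J,M \right)} = \left(10 + M\right) - \frac{M}{J} = 10 + M - \frac{M}{J}$)
$k{\left(-213,136 \right)} - w{\left(-11 \right)} = \left(10 + 136 - \frac{136}{-213}\right) - -11 = \left(10 + 136 - 136 \left(- \frac{1}{213}\right)\right) + 11 = \left(10 + 136 + \frac{136}{213}\right) + 11 = \frac{31234}{213} + 11 = \frac{33577}{213}$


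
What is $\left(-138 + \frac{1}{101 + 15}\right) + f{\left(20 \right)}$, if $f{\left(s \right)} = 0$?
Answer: $- \frac{16007}{116} \approx -137.99$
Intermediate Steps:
$\left(-138 + \frac{1}{101 + 15}\right) + f{\left(20 \right)} = \left(-138 + \frac{1}{101 + 15}\right) + 0 = \left(-138 + \frac{1}{116}\right) + 0 = - \frac{16007}{116} + 0 = - \frac{16007}{116}$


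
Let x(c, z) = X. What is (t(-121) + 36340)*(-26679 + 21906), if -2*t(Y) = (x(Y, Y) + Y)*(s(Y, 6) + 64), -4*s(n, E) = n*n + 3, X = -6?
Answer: 1833495447/2 ≈ 9.1675e+8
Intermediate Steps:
x(c, z) = -6
s(n, E) = -3/4 - n**2/4 (s(n, E) = -(n*n + 3)/4 = -(n**2 + 3)/4 = -(3 + n**2)/4 = -3/4 - n**2/4)
t(Y) = -(-6 + Y)*(253/4 - Y**2/4)/2 (t(Y) = -(-6 + Y)*((-3/4 - Y**2/4) + 64)/2 = -(-6 + Y)*(253/4 - Y**2/4)/2)
(t(-121) + 36340)*(-26679 + 21906) = ((759/4 - 253/8*(-121) - 3/4*(-121)**2 + (1/8)*(-121)**3) + 36340)*(-26679 + 21906) = ((759/4 + 30613/8 - 3/4*14641 + (1/8)*(-1771561)) + 36340)*(-4773) = ((759/4 + 30613/8 - 43923/4 - 1771561/8) + 36340)*(-4773) = (-456819/2 + 36340)*(-4773) = -384139/2*(-4773) = 1833495447/2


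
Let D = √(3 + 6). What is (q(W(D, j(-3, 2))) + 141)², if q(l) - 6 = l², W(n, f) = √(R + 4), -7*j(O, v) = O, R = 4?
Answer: 24025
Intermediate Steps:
j(O, v) = -O/7
D = 3 (D = √9 = 3)
W(n, f) = 2*√2 (W(n, f) = √(4 + 4) = √8 = 2*√2)
q(l) = 6 + l²
(q(W(D, j(-3, 2))) + 141)² = ((6 + (2*√2)²) + 141)² = ((6 + 8) + 141)² = (14 + 141)² = 155² = 24025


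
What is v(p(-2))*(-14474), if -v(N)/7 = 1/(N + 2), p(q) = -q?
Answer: 50659/2 ≈ 25330.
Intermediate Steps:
v(N) = -7/(2 + N) (v(N) = -7/(N + 2) = -7/(2 + N))
v(p(-2))*(-14474) = -7/(2 - 1*(-2))*(-14474) = -7/(2 + 2)*(-14474) = -7/4*(-14474) = 50659/2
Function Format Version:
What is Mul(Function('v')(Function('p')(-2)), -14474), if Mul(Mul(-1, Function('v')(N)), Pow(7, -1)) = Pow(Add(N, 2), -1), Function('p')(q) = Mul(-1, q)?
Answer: Rational(50659, 2) ≈ 25330.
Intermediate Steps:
Function('v')(N) = Mul(-7, Pow(Add(2, N), -1)) (Function('v')(N) = Mul(-7, Pow(Add(N, 2), -1)) = Mul(-7, Pow(Add(2, N), -1)))
Mul(Function('v')(Function('p')(-2)), -14474) = Mul(Mul(-7, Pow(Add(2, Mul(-1, -2)), -1)), -14474) = Mul(Mul(-7, Pow(Add(2, 2), -1)), -14474) = Mul(Mul(-7, Pow(4, -1)), -14474) = Mul(Mul(-7, Rational(1, 4)), -14474) = Mul(Rational(-7, 4), -14474) = Rational(50659, 2)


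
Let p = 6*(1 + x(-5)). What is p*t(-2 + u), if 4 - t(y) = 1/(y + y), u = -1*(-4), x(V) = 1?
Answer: 45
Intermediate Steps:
u = 4
t(y) = 4 - 1/(2*y) (t(y) = 4 - 1/(y + y) = 4 - 1/(2*y))
p = 12 (p = 6*(1 + 1) = 6*2 = 12)
p*t(-2 + u) = 12*(4 - 1/(2*(-2 + 4))) = 12*(4 - 1/2/2) = 12*(4 - 1/2*1/2) = 12*(4 - 1/4) = 12*(15/4) = 45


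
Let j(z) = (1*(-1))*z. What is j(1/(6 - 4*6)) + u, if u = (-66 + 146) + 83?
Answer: 2935/18 ≈ 163.06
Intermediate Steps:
j(z) = -z
u = 163 (u = 80 + 83 = 163)
j(1/(6 - 4*6)) + u = -1/(6 - 4*6) + 163 = -1/(6 - 24) + 163 = -1/(-18) + 163 = -1*(-1/18) + 163 = 1/18 + 163 = 2935/18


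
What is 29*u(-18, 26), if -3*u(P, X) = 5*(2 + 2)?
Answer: -580/3 ≈ -193.33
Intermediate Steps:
u(P, X) = -20/3 (u(P, X) = -5*(2 + 2)/3 = -5*4/3 = -1/3*20 = -20/3)
29*u(-18, 26) = 29*(-20/3) = -580/3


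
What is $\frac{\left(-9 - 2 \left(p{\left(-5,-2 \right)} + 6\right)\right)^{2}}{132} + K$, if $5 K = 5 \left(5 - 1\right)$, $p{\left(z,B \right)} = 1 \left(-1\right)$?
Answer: $\frac{889}{132} \approx 6.7348$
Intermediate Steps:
$p{\left(z,B \right)} = -1$
$K = 4$ ($K = \frac{5 \left(5 - 1\right)}{5} = \frac{5 \cdot 4}{5} = \frac{1}{5} \cdot 20 = 4$)
$\frac{\left(-9 - 2 \left(p{\left(-5,-2 \right)} + 6\right)\right)^{2}}{132} + K = \frac{\left(-9 - 2 \left(-1 + 6\right)\right)^{2}}{132} + 4 = \left(-9 - 10\right)^{2} \cdot \frac{1}{132} + 4 = \left(-19\right)^{2} \cdot \frac{1}{132} + 4 = 361 \cdot \frac{1}{132} + 4 = \frac{361}{132} + 4 = \frac{889}{132}$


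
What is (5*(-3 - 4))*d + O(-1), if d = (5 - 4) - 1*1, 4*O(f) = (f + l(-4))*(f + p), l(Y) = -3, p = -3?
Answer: 4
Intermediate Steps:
O(f) = (-3 + f)**2/4 (O(f) = ((f - 3)*(f - 3))/4 = ((-3 + f)*(-3 + f))/4 = (-3 + f)**2/4)
d = 0 (d = 1 - 1 = 0)
(5*(-3 - 4))*d + O(-1) = (5*(-3 - 4))*0 + (9/4 - 3/2*(-1) + (1/4)*(-1)**2) = (5*(-7))*0 + (9/4 + 3/2 + (1/4)*1) = -35*0 + (9/4 + 3/2 + 1/4) = 0 + 4 = 4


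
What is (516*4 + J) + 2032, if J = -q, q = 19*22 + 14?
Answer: 3664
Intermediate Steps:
q = 432 (q = 418 + 14 = 432)
J = -432 (J = -1*432 = -432)
(516*4 + J) + 2032 = (516*4 - 432) + 2032 = (2064 - 432) + 2032 = 1632 + 2032 = 3664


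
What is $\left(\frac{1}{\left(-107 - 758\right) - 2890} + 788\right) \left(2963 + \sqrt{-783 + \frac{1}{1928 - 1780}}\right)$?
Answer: $\frac{8767336257}{3755} + \frac{2958939 i \sqrt{4287671}}{277870} \approx 2.3348 \cdot 10^{6} + 22050.0 i$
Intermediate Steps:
$\left(\frac{1}{\left(-107 - 758\right) - 2890} + 788\right) \left(2963 + \sqrt{-783 + \frac{1}{1928 - 1780}}\right) = \left(\frac{1}{-865 - 2890} + 788\right) \left(2963 + \sqrt{-783 + \frac{1}{148}}\right) = \left(\frac{1}{-3755} + 788\right) \left(2963 + \sqrt{-783 + \frac{1}{148}}\right) = \left(- \frac{1}{3755} + 788\right) \left(2963 + \sqrt{- \frac{115883}{148}}\right) = \frac{2958939 \left(2963 + \frac{i \sqrt{4287671}}{74}\right)}{3755} = \frac{8767336257}{3755} + \frac{2958939 i \sqrt{4287671}}{277870}$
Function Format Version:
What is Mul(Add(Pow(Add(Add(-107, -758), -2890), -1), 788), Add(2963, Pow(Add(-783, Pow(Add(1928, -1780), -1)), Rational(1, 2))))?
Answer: Add(Rational(8767336257, 3755), Mul(Rational(2958939, 277870), I, Pow(4287671, Rational(1, 2)))) ≈ Add(2.3348e+6, Mul(22050., I))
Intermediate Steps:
Mul(Add(Pow(Add(Add(-107, -758), -2890), -1), 788), Add(2963, Pow(Add(-783, Pow(Add(1928, -1780), -1)), Rational(1, 2)))) = Mul(Add(Pow(Add(-865, -2890), -1), 788), Add(2963, Pow(Add(-783, Pow(148, -1)), Rational(1, 2)))) = Mul(Add(Pow(-3755, -1), 788), Add(2963, Pow(Add(-783, Rational(1, 148)), Rational(1, 2)))) = Mul(Add(Rational(-1, 3755), 788), Add(2963, Pow(Rational(-115883, 148), Rational(1, 2)))) = Mul(Rational(2958939, 3755), Add(2963, Mul(Rational(1, 74), I, Pow(4287671, Rational(1, 2))))) = Add(Rational(8767336257, 3755), Mul(Rational(2958939, 277870), I, Pow(4287671, Rational(1, 2))))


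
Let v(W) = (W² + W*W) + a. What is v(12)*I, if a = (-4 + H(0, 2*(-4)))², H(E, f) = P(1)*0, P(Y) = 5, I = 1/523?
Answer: 304/523 ≈ 0.58126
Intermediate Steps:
I = 1/523 ≈ 0.0019120
H(E, f) = 0 (H(E, f) = 5*0 = 0)
a = 16 (a = (-4 + 0)² = (-4)² = 16)
v(W) = 16 + 2*W² (v(W) = (W² + W*W) + 16 = (W² + W²) + 16 = 2*W² + 16 = 16 + 2*W²)
v(12)*I = (16 + 2*12²)*(1/523) = (16 + 2*144)*(1/523) = (16 + 288)*(1/523) = 304*(1/523) = 304/523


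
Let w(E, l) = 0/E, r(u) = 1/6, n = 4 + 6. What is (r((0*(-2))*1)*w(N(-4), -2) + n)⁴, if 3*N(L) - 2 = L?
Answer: 10000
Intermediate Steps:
n = 10
r(u) = ⅙
N(L) = ⅔ + L/3
w(E, l) = 0
(r((0*(-2))*1)*w(N(-4), -2) + n)⁴ = ((⅙)*0 + 10)⁴ = (0 + 10)⁴ = 10⁴ = 10000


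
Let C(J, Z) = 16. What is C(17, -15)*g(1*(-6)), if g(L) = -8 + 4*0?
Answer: -128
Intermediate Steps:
g(L) = -8 (g(L) = -8 + 0 = -8)
C(17, -15)*g(1*(-6)) = 16*(-8) = -128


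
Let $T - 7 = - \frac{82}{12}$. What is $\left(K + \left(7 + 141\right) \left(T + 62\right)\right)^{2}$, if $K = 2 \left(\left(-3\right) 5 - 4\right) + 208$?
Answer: $\frac{790284544}{9} \approx 8.7809 \cdot 10^{7}$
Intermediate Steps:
$T = \frac{1}{6}$ ($T = 7 - \frac{82}{12} = 7 - \frac{41}{6} = \frac{1}{6} \approx 0.16667$)
$K = 170$ ($K = 2 \left(-15 - 4\right) + 208 = 2 \left(-19\right) + 208 = -38 + 208 = 170$)
$\left(K + \left(7 + 141\right) \left(T + 62\right)\right)^{2} = \left(170 + \left(7 + 141\right) \left(\frac{1}{6} + 62\right)\right)^{2} = \left(170 + 148 \cdot \frac{373}{6}\right)^{2} = \left(170 + \frac{27602}{3}\right)^{2} = \left(\frac{28112}{3}\right)^{2} = \frac{790284544}{9}$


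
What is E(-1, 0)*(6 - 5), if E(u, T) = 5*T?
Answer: 0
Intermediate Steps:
E(-1, 0)*(6 - 5) = (5*0)*(6 - 5) = 0*1 = 0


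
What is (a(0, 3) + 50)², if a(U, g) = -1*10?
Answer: 1600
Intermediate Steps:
a(U, g) = -10
(a(0, 3) + 50)² = (-10 + 50)² = 40² = 1600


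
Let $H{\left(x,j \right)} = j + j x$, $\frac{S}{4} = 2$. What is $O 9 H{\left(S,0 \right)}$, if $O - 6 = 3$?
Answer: $0$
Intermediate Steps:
$O = 9$ ($O = 6 + 3 = 9$)
$S = 8$ ($S = 4 \cdot 2 = 8$)
$O 9 H{\left(S,0 \right)} = 9 \cdot 9 \cdot 0 \left(1 + 8\right) = 81 \cdot 0 \cdot 9 = 81 \cdot 0 = 0$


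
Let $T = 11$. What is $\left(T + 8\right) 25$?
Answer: $475$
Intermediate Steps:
$\left(T + 8\right) 25 = \left(11 + 8\right) 25 = 19 \cdot 25 = 475$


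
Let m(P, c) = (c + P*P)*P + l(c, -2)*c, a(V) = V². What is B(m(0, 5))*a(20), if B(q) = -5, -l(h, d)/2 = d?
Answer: -2000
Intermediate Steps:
l(h, d) = -2*d
m(P, c) = 4*c + P*(c + P²) (m(P, c) = (c + P*P)*P + (-2*(-2))*c = (c + P²)*P + 4*c = P*(c + P²) + 4*c = 4*c + P*(c + P²))
B(m(0, 5))*a(20) = -5*20² = -5*400 = -2000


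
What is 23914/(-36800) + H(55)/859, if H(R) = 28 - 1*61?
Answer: -10878263/15805600 ≈ -0.68825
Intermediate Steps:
H(R) = -33 (H(R) = 28 - 61 = -33)
23914/(-36800) + H(55)/859 = 23914/(-36800) - 33/859 = 23914*(-1/36800) - 33*1/859 = -11957/18400 - 33/859 = -10878263/15805600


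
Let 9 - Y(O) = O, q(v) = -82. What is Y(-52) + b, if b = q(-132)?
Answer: -21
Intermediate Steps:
b = -82
Y(O) = 9 - O
Y(-52) + b = (9 - 1*(-52)) - 82 = (9 + 52) - 82 = 61 - 82 = -21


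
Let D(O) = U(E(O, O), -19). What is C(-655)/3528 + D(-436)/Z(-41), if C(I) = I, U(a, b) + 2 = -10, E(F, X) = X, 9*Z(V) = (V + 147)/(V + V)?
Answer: 15587269/186984 ≈ 83.362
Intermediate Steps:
Z(V) = (147 + V)/(18*V) (Z(V) = ((V + 147)/(V + V))/9 = ((147 + V)/((2*V)))/9 = ((147 + V)*(1/(2*V)))/9 = ((147 + V)/(2*V))/9 = (147 + V)/(18*V))
U(a, b) = -12 (U(a, b) = -2 - 10 = -12)
D(O) = -12
C(-655)/3528 + D(-436)/Z(-41) = -655/3528 - 12*(-738/(147 - 41)) = -655*1/3528 - 12/((1/18)*(-1/41)*106) = -655/3528 - 12/(-53/369) = -655/3528 - 12*(-369/53) = -655/3528 + 4428/53 = 15587269/186984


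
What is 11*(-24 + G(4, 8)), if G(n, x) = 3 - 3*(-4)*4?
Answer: 297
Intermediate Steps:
G(n, x) = 51 (G(n, x) = 3 + 12*4 = 3 + 48 = 51)
11*(-24 + G(4, 8)) = 11*(-24 + 51) = 11*27 = 297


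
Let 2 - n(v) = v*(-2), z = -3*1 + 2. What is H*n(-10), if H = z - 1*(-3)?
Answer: -36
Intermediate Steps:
z = -1 (z = -3 + 2 = -1)
n(v) = 2 + 2*v (n(v) = 2 - v*(-2) = 2 - (-2)*v = 2 + 2*v)
H = 2 (H = -1 - 1*(-3) = -1 + 3 = 2)
H*n(-10) = 2*(2 + 2*(-10)) = 2*(2 - 20) = 2*(-18) = -36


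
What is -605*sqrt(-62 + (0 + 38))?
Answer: -1210*I*sqrt(6) ≈ -2963.9*I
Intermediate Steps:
-605*sqrt(-62 + (0 + 38)) = -605*sqrt(-62 + 38) = -1210*I*sqrt(6)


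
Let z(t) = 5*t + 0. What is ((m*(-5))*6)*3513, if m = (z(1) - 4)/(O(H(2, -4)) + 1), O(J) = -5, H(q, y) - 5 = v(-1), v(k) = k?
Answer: 52695/2 ≈ 26348.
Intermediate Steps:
H(q, y) = 4 (H(q, y) = 5 - 1 = 4)
z(t) = 5*t
m = -¼ (m = (5*1 - 4)/(-5 + 1) = (5 - 4)/(-4) = 1*(-¼) = -¼ ≈ -0.25000)
((m*(-5))*6)*3513 = (-¼*(-5)*6)*3513 = ((5/4)*6)*3513 = (15/2)*3513 = 52695/2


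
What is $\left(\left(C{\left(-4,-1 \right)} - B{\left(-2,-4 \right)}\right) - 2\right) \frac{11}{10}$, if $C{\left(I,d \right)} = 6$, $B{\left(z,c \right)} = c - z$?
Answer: $\frac{33}{5} \approx 6.6$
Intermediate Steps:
$\left(\left(C{\left(-4,-1 \right)} - B{\left(-2,-4 \right)}\right) - 2\right) \frac{11}{10} = \left(\left(6 - \left(-4 - -2\right)\right) - 2\right) \frac{11}{10} = \left(\left(6 - \left(-4 + 2\right)\right) - 2\right) 11 \cdot \frac{1}{10} = \left(\left(6 - -2\right) - 2\right) \frac{11}{10} = \left(\left(6 + 2\right) - 2\right) \frac{11}{10} = \left(8 - 2\right) \frac{11}{10} = 6 \cdot \frac{11}{10} = \frac{33}{5}$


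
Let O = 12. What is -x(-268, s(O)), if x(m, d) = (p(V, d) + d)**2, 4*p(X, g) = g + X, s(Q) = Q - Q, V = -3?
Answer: -9/16 ≈ -0.56250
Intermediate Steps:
s(Q) = 0
p(X, g) = X/4 + g/4 (p(X, g) = (g + X)/4 = (X + g)/4 = X/4 + g/4)
x(m, d) = (-3/4 + 5*d/4)**2 (x(m, d) = (((1/4)*(-3) + d/4) + d)**2 = ((-3/4 + d/4) + d)**2 = (-3/4 + 5*d/4)**2)
-x(-268, s(O)) = -(-3 + 5*0)**2/16 = -(-3 + 0)**2/16 = -(-3)**2/16 = -9/16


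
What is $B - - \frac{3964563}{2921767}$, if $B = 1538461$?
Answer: $\frac{4495028545150}{2921767} \approx 1.5385 \cdot 10^{6}$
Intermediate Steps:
$B - - \frac{3964563}{2921767} = 1538461 - - \frac{3964563}{2921767} = 1538461 + \frac{3964563}{2921767} = \frac{4495028545150}{2921767}$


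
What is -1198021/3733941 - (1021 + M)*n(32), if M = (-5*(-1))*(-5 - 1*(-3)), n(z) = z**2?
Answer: -3865615893445/3733941 ≈ -1.0353e+6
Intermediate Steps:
M = -10 (M = 5*(-5 + 3) = 5*(-2) = -10)
-1198021/3733941 - (1021 + M)*n(32) = -1198021/3733941 - (1021 - 10)*32**2 = -1198021*1/3733941 - 1011*1024 = -1198021/3733941 - 1*1035264 = -1198021/3733941 - 1035264 = -3865615893445/3733941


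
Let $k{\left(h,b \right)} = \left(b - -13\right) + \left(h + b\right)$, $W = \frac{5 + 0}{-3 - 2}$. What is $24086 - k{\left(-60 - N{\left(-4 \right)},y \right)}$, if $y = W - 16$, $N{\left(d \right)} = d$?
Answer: $24163$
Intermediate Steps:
$W = -1$ ($W = \frac{5}{-5} = 5 \left(- \frac{1}{5}\right) = -1$)
$y = -17$ ($y = -1 - 16 = -17$)
$k{\left(h,b \right)} = 13 + h + 2 b$ ($k{\left(h,b \right)} = \left(b + 13\right) + \left(b + h\right) = \left(13 + b\right) + \left(b + h\right) = 13 + h + 2 b$)
$24086 - k{\left(-60 - N{\left(-4 \right)},y \right)} = 24086 - \left(13 - 56 + 2 \left(-17\right)\right) = 24086 - \left(13 + \left(-60 + 4\right) - 34\right) = 24086 - \left(13 - 56 - 34\right) = 24086 - -77 = 24086 + 77 = 24163$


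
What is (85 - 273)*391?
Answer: -73508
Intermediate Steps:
(85 - 273)*391 = -188*391 = -73508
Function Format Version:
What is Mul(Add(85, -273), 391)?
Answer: -73508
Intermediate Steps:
Mul(Add(85, -273), 391) = Mul(-188, 391) = -73508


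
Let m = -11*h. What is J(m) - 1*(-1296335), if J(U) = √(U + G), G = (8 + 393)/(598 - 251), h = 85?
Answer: 1296335 + 2*I*√28110817/347 ≈ 1.2963e+6 + 30.559*I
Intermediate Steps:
G = 401/347 ≈ 1.1556
m = -935 (m = -11*85 = -935)
J(U) = √(401/347 + U) (J(U) = √(U + 401/347) = √(401/347 + U))
J(m) - 1*(-1296335) = √(139147 + 120409*(-935))/347 - 1*(-1296335) = √(139147 - 112582415)/347 + 1296335 = √(-112443268)/347 + 1296335 = (2*I*√28110817)/347 + 1296335 = 2*I*√28110817/347 + 1296335 = 1296335 + 2*I*√28110817/347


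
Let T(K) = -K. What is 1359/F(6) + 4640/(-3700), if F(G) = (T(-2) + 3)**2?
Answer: 49123/925 ≈ 53.106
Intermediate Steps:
F(G) = 25 (F(G) = (-1*(-2) + 3)**2 = (2 + 3)**2 = 5**2 = 25)
1359/F(6) + 4640/(-3700) = 1359/25 + 4640/(-3700) = 1359*(1/25) + 4640*(-1/3700) = 1359/25 - 232/185 = 49123/925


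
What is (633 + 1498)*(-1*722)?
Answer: -1538582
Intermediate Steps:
(633 + 1498)*(-1*722) = 2131*(-722) = -1538582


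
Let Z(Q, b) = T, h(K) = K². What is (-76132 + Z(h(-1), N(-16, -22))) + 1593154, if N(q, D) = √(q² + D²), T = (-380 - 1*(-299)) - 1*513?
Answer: 1516428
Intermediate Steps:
T = -594 (T = (-380 + 299) - 513 = -81 - 513 = -594)
N(q, D) = √(D² + q²)
Z(Q, b) = -594
(-76132 + Z(h(-1), N(-16, -22))) + 1593154 = (-76132 - 594) + 1593154 = -76726 + 1593154 = 1516428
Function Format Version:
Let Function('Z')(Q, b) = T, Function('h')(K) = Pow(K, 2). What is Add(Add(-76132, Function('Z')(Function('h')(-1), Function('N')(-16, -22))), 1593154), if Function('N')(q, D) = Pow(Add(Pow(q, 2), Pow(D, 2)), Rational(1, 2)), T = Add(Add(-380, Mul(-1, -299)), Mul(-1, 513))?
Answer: 1516428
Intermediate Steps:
T = -594 (T = Add(Add(-380, 299), -513) = Add(-81, -513) = -594)
Function('N')(q, D) = Pow(Add(Pow(D, 2), Pow(q, 2)), Rational(1, 2))
Function('Z')(Q, b) = -594
Add(Add(-76132, Function('Z')(Function('h')(-1), Function('N')(-16, -22))), 1593154) = Add(Add(-76132, -594), 1593154) = Add(-76726, 1593154) = 1516428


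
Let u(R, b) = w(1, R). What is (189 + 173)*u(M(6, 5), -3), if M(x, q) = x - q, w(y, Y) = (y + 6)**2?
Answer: 17738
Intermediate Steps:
w(y, Y) = (6 + y)**2
u(R, b) = 49 (u(R, b) = (6 + 1)**2 = 7**2 = 49)
(189 + 173)*u(M(6, 5), -3) = (189 + 173)*49 = 362*49 = 17738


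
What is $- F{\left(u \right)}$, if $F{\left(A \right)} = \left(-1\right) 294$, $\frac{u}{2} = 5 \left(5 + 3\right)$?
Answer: $294$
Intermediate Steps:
$u = 80$ ($u = 2 \cdot 5 \left(5 + 3\right) = 2 \cdot 5 \cdot 8 = 2 \cdot 40 = 80$)
$F{\left(A \right)} = -294$
$- F{\left(u \right)} = \left(-1\right) \left(-294\right) = 294$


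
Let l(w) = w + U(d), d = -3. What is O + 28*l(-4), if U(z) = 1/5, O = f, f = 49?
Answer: -287/5 ≈ -57.400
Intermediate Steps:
O = 49
U(z) = ⅕
l(w) = ⅕ + w (l(w) = w + ⅕ = ⅕ + w)
O + 28*l(-4) = 49 + 28*(⅕ - 4) = 49 + 28*(-19/5) = 49 - 532/5 = -287/5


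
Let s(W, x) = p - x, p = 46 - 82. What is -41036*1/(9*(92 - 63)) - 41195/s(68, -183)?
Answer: -799247/1827 ≈ -437.46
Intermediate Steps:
p = -36
s(W, x) = -36 - x
-41036*1/(9*(92 - 63)) - 41195/s(68, -183) = -41036*1/(9*(92 - 63)) - 41195/(-36 - 1*(-183)) = -41036/(29*9) - 41195/(-36 + 183) = -41036/261 - 41195/147 = -41036*1/261 - 41195*1/147 = -41036/261 - 5885/21 = -799247/1827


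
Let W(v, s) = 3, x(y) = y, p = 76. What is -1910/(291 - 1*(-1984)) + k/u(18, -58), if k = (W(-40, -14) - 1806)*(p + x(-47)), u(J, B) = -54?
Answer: 7923319/8190 ≈ 967.44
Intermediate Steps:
k = -52287 (k = (3 - 1806)*(76 - 47) = -1803*29 = -52287)
-1910/(291 - 1*(-1984)) + k/u(18, -58) = -1910/(291 - 1*(-1984)) - 52287/(-54) = -1910/(291 + 1984) - 52287*(-1/54) = -1910/2275 + 17429/18 = -1910*1/2275 + 17429/18 = -382/455 + 17429/18 = 7923319/8190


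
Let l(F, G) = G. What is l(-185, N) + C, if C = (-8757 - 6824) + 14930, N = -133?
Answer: -784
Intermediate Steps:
C = -651 (C = -15581 + 14930 = -651)
l(-185, N) + C = -133 - 651 = -784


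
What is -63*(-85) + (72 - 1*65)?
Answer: 5362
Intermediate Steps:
-63*(-85) + (72 - 1*65) = 5355 + (72 - 65) = 5355 + 7 = 5362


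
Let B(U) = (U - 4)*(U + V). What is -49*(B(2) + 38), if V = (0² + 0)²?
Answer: -1666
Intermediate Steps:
V = 0 (V = (0 + 0)² = 0² = 0)
B(U) = U*(-4 + U) (B(U) = (U - 4)*(U + 0) = (-4 + U)*U = U*(-4 + U))
-49*(B(2) + 38) = -49*(2*(-4 + 2) + 38) = -49*(2*(-2) + 38) = -49*(-4 + 38) = -49*34 = -1666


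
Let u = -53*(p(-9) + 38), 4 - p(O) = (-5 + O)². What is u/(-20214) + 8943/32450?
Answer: -3821959/29815650 ≈ -0.12819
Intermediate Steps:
p(O) = 4 - (-5 + O)²
u = 8162 (u = -53*((4 - (-5 - 9)²) + 38) = -53*((4 - 1*(-14)²) + 38) = -53*((4 - 1*196) + 38) = -53*((4 - 196) + 38) = -53*(-192 + 38) = -53*(-154) = 8162)
u/(-20214) + 8943/32450 = 8162/(-20214) + 8943/32450 = 8162*(-1/20214) + 8943*(1/32450) = -4081/10107 + 813/2950 = -3821959/29815650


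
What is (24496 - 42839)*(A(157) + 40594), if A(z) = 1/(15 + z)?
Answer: -128073925967/172 ≈ -7.4462e+8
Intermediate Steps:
(24496 - 42839)*(A(157) + 40594) = (24496 - 42839)*(1/(15 + 157) + 40594) = -18343*(1/172 + 40594) = -18343*6982169/172 = -128073925967/172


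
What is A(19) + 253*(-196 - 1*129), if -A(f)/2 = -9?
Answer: -82207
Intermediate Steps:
A(f) = 18 (A(f) = -2*(-9) = 18)
A(19) + 253*(-196 - 1*129) = 18 + 253*(-196 - 1*129) = 18 + 253*(-196 - 129) = 18 + 253*(-325) = 18 - 82225 = -82207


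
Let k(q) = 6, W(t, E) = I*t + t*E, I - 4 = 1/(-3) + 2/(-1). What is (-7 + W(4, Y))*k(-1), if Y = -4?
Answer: -98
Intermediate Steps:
I = 5/3 (I = 4 + (1/(-3) + 2/(-1)) = 4 + (1*(-⅓) + 2*(-1)) = 4 + (-⅓ - 2) = 4 - 7/3 = 5/3 ≈ 1.6667)
W(t, E) = 5*t/3 + E*t (W(t, E) = 5*t/3 + t*E = 5*t/3 + E*t)
(-7 + W(4, Y))*k(-1) = (-7 + (⅓)*4*(5 + 3*(-4)))*6 = (-7 + (⅓)*4*(5 - 12))*6 = (-7 + (⅓)*4*(-7))*6 = (-7 - 28/3)*6 = -49/3*6 = -98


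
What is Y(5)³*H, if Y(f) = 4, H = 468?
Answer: 29952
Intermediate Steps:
Y(5)³*H = 4³*468 = 64*468 = 29952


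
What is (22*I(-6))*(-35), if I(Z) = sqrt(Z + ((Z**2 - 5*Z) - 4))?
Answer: -1540*sqrt(14) ≈ -5762.2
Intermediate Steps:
I(Z) = sqrt(-4 + Z**2 - 4*Z) (I(Z) = sqrt(Z + (-4 + Z**2 - 5*Z)) = sqrt(-4 + Z**2 - 4*Z))
(22*I(-6))*(-35) = (22*sqrt(-4 + (-6)**2 - 4*(-6)))*(-35) = (22*sqrt(-4 + 36 + 24))*(-35) = (22*sqrt(56))*(-35) = (22*(2*sqrt(14)))*(-35) = (44*sqrt(14))*(-35) = -1540*sqrt(14)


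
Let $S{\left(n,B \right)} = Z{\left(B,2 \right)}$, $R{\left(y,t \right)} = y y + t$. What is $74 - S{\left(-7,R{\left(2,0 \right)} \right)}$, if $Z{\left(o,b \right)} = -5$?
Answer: $79$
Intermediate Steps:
$R{\left(y,t \right)} = t + y^{2}$ ($R{\left(y,t \right)} = y^{2} + t = t + y^{2}$)
$S{\left(n,B \right)} = -5$
$74 - S{\left(-7,R{\left(2,0 \right)} \right)} = 74 - -5 = 74 + 5 = 79$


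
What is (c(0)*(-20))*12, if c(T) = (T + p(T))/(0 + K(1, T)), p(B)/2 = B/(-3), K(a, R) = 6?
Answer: 0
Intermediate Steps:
p(B) = -2*B/3 (p(B) = 2*(B/(-3)) = 2*(B*(-⅓)) = 2*(-B/3) = -2*B/3)
c(T) = T/18 (c(T) = (T - 2*T/3)/(0 + 6) = (T/3)/6 = (T/3)*(⅙) = T/18)
(c(0)*(-20))*12 = (((1/18)*0)*(-20))*12 = (0*(-20))*12 = 0*12 = 0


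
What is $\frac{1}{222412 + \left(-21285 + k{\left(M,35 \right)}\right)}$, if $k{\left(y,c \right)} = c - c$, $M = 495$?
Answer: $\frac{1}{201127} \approx 4.972 \cdot 10^{-6}$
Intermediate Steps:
$k{\left(y,c \right)} = 0$
$\frac{1}{222412 + \left(-21285 + k{\left(M,35 \right)}\right)} = \frac{1}{222412 + \left(-21285 + 0\right)} = \frac{1}{222412 - 21285} = \frac{1}{201127}$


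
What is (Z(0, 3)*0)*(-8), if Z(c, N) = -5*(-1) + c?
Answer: 0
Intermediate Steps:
Z(c, N) = 5 + c
(Z(0, 3)*0)*(-8) = ((5 + 0)*0)*(-8) = (5*0)*(-8) = 0*(-8) = 0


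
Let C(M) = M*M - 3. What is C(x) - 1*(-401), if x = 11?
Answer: 519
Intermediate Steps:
C(M) = -3 + M² (C(M) = M² - 3 = -3 + M²)
C(x) - 1*(-401) = (-3 + 11²) - 1*(-401) = (-3 + 121) + 401 = 118 + 401 = 519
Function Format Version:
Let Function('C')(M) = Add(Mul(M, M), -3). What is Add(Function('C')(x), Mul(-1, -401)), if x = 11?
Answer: 519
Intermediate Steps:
Function('C')(M) = Add(-3, Pow(M, 2)) (Function('C')(M) = Add(Pow(M, 2), -3) = Add(-3, Pow(M, 2)))
Add(Function('C')(x), Mul(-1, -401)) = Add(Add(-3, Pow(11, 2)), Mul(-1, -401)) = Add(Add(-3, 121), 401) = Add(118, 401) = 519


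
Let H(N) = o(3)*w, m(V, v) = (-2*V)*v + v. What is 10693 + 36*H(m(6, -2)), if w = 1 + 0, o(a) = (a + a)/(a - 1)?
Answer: 10801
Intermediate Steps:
o(a) = 2*a/(-1 + a) (o(a) = (2*a)/(-1 + a) = 2*a/(-1 + a))
w = 1
m(V, v) = v - 2*V*v (m(V, v) = -2*V*v + v = v - 2*V*v)
H(N) = 3 (H(N) = (2*3/(-1 + 3))*1 = (2*3/2)*1 = (2*3*(½))*1 = 3*1 = 3)
10693 + 36*H(m(6, -2)) = 10693 + 36*3 = 10693 + 108 = 10801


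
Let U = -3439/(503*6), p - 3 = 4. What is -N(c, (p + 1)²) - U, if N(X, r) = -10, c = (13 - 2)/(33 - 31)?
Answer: 33619/3018 ≈ 11.139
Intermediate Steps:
p = 7 (p = 3 + 4 = 7)
c = 11/2 ≈ 5.5000
U = -3439/3018 ≈ -1.1395
-N(c, (p + 1)²) - U = -1*(-10) - 1*(-3439/3018) = 10 + 3439/3018 = 33619/3018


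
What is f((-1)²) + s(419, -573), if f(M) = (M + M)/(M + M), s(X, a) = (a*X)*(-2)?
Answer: 480175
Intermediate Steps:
s(X, a) = -2*X*a (s(X, a) = (X*a)*(-2) = -2*X*a)
f(M) = 1 (f(M) = (2*M)/((2*M)) = (2*M)*(1/(2*M)) = 1)
f((-1)²) + s(419, -573) = 1 - 2*419*(-573) = 1 + 480174 = 480175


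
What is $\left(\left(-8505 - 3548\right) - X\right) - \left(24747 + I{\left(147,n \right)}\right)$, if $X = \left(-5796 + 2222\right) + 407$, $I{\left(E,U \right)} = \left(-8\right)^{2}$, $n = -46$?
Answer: $-33697$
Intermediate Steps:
$I{\left(E,U \right)} = 64$
$X = -3167$ ($X = -3574 + 407 = -3167$)
$\left(\left(-8505 - 3548\right) - X\right) - \left(24747 + I{\left(147,n \right)}\right) = \left(\left(-8505 - 3548\right) - -3167\right) - \left(24747 + 64\right) = \left(-12053 + 3167\right) - 24811 = -8886 - 24811 = -33697$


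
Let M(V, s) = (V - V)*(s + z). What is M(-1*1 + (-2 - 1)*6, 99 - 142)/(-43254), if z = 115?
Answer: 0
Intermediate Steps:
M(V, s) = 0 (M(V, s) = (V - V)*(s + 115) = 0*(115 + s) = 0)
M(-1*1 + (-2 - 1)*6, 99 - 142)/(-43254) = 0/(-43254) = 0*(-1/43254) = 0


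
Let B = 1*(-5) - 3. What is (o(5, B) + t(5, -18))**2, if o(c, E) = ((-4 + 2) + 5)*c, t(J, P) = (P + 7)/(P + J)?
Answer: 42436/169 ≈ 251.10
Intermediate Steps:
t(J, P) = (7 + P)/(J + P)
B = -8 (B = -5 - 3 = -8)
o(c, E) = 3*c (o(c, E) = (-2 + 5)*c = 3*c)
(o(5, B) + t(5, -18))**2 = (3*5 + (7 - 18)/(5 - 18))**2 = (15 - 11/(-13))**2 = (15 - 1/13*(-11))**2 = (15 + 11/13)**2 = (206/13)**2 = 42436/169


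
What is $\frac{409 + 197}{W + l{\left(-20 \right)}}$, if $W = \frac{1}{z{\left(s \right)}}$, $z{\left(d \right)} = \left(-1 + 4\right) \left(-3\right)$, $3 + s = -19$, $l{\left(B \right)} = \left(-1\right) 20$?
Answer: $- \frac{5454}{181} \approx -30.133$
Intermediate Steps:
$l{\left(B \right)} = -20$
$s = -22$ ($s = -3 - 19 = -22$)
$z{\left(d \right)} = -9$ ($z{\left(d \right)} = 3 \left(-3\right) = -9$)
$W = - \frac{1}{9}$ ($W = \frac{1}{-9} = - \frac{1}{9} \approx -0.11111$)
$\frac{409 + 197}{W + l{\left(-20 \right)}} = \frac{409 + 197}{- \frac{1}{9} - 20} = \frac{606}{- \frac{181}{9}} = 606 \left(- \frac{9}{181}\right) = - \frac{5454}{181}$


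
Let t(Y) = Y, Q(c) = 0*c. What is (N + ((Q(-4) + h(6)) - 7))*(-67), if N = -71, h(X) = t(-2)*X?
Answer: 6030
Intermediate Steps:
Q(c) = 0
h(X) = -2*X
(N + ((Q(-4) + h(6)) - 7))*(-67) = (-71 + ((0 - 2*6) - 7))*(-67) = (-71 + ((0 - 12) - 7))*(-67) = (-71 + (-12 - 7))*(-67) = (-71 - 19)*(-67) = -90*(-67) = 6030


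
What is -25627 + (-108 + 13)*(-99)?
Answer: -16222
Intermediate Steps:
-25627 + (-108 + 13)*(-99) = -25627 - 95*(-99) = -25627 + 9405 = -16222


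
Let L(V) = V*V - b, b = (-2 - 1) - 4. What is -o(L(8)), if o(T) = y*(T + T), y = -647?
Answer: 91874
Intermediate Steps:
b = -7 (b = -3 - 4 = -7)
L(V) = 7 + V**2 (L(V) = V*V - 1*(-7) = V**2 + 7 = 7 + V**2)
o(T) = -1294*T (o(T) = -647*(T + T) = -1294*T)
-o(L(8)) = -(-1294)*(7 + 8**2) = -(-1294)*(7 + 64) = -(-1294)*71 = -1*(-91874) = 91874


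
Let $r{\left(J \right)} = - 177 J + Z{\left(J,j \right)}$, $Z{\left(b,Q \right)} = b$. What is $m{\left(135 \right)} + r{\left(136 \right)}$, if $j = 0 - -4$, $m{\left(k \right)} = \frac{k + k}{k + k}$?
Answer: $-23935$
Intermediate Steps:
$m{\left(k \right)} = 1$ ($m{\left(k \right)} = \frac{2 k}{2 k} = 2 k \frac{1}{2 k} = 1$)
$j = 4$ ($j = 0 + 4 = 4$)
$r{\left(J \right)} = - 176 J$ ($r{\left(J \right)} = - 177 J + J = - 176 J$)
$m{\left(135 \right)} + r{\left(136 \right)} = 1 - 23936 = -23935$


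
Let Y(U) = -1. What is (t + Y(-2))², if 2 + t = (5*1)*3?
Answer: 144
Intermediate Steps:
t = 13 (t = -2 + (5*1)*3 = -2 + 5*3 = -2 + 15 = 13)
(t + Y(-2))² = (13 - 1)² = 12² = 144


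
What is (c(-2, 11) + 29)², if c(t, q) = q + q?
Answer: 2601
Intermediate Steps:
c(t, q) = 2*q
(c(-2, 11) + 29)² = (2*11 + 29)² = (22 + 29)² = 51² = 2601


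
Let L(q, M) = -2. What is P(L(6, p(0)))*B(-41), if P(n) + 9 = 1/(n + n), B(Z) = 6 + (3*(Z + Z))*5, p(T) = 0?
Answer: 11322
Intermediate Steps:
B(Z) = 6 + 30*Z (B(Z) = 6 + (3*(2*Z))*5 = 6 + (6*Z)*5 = 6 + 30*Z)
P(n) = -9 + 1/(2*n) (P(n) = -9 + 1/(n + n) = -9 + 1/(2*n))
P(L(6, p(0)))*B(-41) = (-9 + (½)/(-2))*(6 + 30*(-41)) = (-9 + (½)*(-½))*(6 - 1230) = (-9 - ¼)*(-1224) = -37/4*(-1224) = 11322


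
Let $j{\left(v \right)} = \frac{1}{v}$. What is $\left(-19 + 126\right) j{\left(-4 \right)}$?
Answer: $- \frac{107}{4} \approx -26.75$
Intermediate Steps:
$\left(-19 + 126\right) j{\left(-4 \right)} = \frac{-19 + 126}{-4} = 107 \left(- \frac{1}{4}\right) = - \frac{107}{4}$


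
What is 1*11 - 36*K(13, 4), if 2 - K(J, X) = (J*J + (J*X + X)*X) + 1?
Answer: 14123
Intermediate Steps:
K(J, X) = 1 - J² - X*(X + J*X) (K(J, X) = 2 - ((J*J + (J*X + X)*X) + 1) = 2 - ((J² + (X + J*X)*X) + 1) = 2 - ((J² + X*(X + J*X)) + 1) = 2 - (1 + J² + X*(X + J*X)) = 2 + (-1 - J² - X*(X + J*X)) = 1 - J² - X*(X + J*X))
1*11 - 36*K(13, 4) = 1*11 - 36*(1 - 1*13² - 1*4² - 1*13*4²) = 11 - 36*(1 - 1*169 - 1*16 - 1*13*16) = 11 - 36*(1 - 169 - 16 - 208) = 11 - 36*(-392) = 11 + 14112 = 14123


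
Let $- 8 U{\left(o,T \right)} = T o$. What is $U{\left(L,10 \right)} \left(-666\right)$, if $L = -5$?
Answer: $- \frac{8325}{2} \approx -4162.5$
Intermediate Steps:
$U{\left(o,T \right)} = - \frac{T o}{8}$
$U{\left(L,10 \right)} \left(-666\right) = \left(- \frac{1}{8}\right) 10 \left(-5\right) \left(-666\right) = \frac{25}{4} \left(-666\right) = - \frac{8325}{2}$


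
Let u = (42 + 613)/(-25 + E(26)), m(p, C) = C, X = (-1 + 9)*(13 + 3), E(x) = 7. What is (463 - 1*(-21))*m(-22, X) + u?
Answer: 1114481/18 ≈ 61916.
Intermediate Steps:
X = 128 (X = 8*16 = 128)
u = -655/18 (u = (42 + 613)/(-25 + 7) = 655/(-18) = 655*(-1/18) = -655/18 ≈ -36.389)
(463 - 1*(-21))*m(-22, X) + u = (463 - 1*(-21))*128 - 655/18 = (463 + 21)*128 - 655/18 = 484*128 - 655/18 = 61952 - 655/18 = 1114481/18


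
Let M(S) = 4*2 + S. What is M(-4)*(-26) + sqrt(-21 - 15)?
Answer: -104 + 6*I ≈ -104.0 + 6.0*I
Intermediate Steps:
M(S) = 8 + S
M(-4)*(-26) + sqrt(-21 - 15) = (8 - 4)*(-26) + sqrt(-21 - 15) = 4*(-26) + sqrt(-36) = -104 + 6*I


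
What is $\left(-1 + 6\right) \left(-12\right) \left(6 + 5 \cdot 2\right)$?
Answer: $-960$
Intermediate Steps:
$\left(-1 + 6\right) \left(-12\right) \left(6 + 5 \cdot 2\right) = 5 \left(-12\right) \left(6 + 10\right) = \left(-60\right) 16 = -960$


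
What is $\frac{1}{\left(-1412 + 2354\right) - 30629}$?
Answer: $- \frac{1}{29687} \approx -3.3685 \cdot 10^{-5}$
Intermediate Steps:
$\frac{1}{\left(-1412 + 2354\right) - 30629} = \frac{1}{942 - 30629} = \frac{1}{-29687} = - \frac{1}{29687}$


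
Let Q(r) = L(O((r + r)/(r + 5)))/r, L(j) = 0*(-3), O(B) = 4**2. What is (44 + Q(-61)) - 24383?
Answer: -24339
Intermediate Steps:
O(B) = 16
L(j) = 0
Q(r) = 0 (Q(r) = 0/r = 0)
(44 + Q(-61)) - 24383 = (44 + 0) - 24383 = 44 - 24383 = -24339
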